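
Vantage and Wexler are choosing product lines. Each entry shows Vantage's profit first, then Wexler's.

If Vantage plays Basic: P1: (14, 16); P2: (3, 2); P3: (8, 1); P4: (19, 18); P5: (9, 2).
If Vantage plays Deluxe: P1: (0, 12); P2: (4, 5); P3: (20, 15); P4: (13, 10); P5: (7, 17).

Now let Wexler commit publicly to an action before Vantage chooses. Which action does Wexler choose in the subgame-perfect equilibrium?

P4

Vantage best-responds to each possible Wexler move:
- P1: BR = Basic, leader payoff 16.
- P2: BR = Deluxe, leader payoff 5.
- P3: BR = Deluxe, leader payoff 15.
- P4: BR = Basic, leader payoff 18.
- P5: BR = Basic, leader payoff 2.
Maximizing over 16, 5, 15, 18, 2, Wexler chooses P4. Subgame-perfect outcome: (Basic, P4) with payoffs (19, 18).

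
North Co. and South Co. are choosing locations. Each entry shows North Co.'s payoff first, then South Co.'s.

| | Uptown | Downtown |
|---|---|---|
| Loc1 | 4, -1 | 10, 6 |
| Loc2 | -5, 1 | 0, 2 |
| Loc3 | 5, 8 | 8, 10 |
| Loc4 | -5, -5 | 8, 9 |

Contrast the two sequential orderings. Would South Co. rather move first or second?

first

If North Co. leads: South Co.'s best replies are Loc1→Downtown, Loc2→Downtown, Loc3→Downtown, Loc4→Downtown; North Co.'s induced payoffs 10, 0, 8, 8; outcome (Loc1, Downtown), payoffs (10, 6).
If South Co. leads: North Co.'s best replies are Uptown→Loc3, Downtown→Loc1; South Co.'s induced payoffs 8, 6; outcome (Loc3, Uptown), payoffs (5, 8).
South Co. gets 8 moving first and 6 moving second, so South Co. prefers to move first.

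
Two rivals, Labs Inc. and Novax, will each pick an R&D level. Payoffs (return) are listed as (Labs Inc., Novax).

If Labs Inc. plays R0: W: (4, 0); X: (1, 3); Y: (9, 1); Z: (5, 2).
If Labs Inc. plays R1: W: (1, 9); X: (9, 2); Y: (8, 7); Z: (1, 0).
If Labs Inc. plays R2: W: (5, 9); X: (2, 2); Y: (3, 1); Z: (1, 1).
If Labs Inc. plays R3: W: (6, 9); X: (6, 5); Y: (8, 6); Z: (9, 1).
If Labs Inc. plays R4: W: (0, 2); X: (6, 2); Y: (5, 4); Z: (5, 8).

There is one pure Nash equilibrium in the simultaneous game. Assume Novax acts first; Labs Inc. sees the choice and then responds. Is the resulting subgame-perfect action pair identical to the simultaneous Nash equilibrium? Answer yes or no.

Work backward from Labs Inc.'s decision.
- W: Labs Inc. compares 4, 1, 5, 6, 0 and picks R3; Novax would get 9.
- X: Labs Inc. compares 1, 9, 2, 6, 6 and picks R1; Novax would get 2.
- Y: Labs Inc. compares 9, 8, 3, 8, 5 and picks R0; Novax would get 1.
- Z: Labs Inc. compares 5, 1, 1, 9, 5 and picks R3; Novax would get 1.
Maximizing over 9, 2, 1, 1, Novax chooses W. Subgame-perfect outcome: (R3, W) with payoffs (6, 9).
Now find the simultaneous Nash equilibrium.
Labs Inc.'s best replies: W→R3; X→R1; Y→R0; Z→R3.
Novax's best replies: R0→X; R1→W; R2→W; R3→W; R4→Z.
The unique mutual best reply is (R3, W), giving (6, 9).
Sequential outcome (R3, W) coincides with the Nash profile (R3, W).

yes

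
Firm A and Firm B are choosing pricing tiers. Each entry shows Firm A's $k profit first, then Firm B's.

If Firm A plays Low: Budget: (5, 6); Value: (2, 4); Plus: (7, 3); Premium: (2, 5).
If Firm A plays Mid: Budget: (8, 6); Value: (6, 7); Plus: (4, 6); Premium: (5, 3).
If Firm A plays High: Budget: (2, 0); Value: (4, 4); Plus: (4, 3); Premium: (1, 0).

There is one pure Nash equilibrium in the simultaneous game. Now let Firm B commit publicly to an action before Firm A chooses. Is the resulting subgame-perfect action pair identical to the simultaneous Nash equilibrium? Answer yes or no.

Firm A best-responds to each possible Firm B move:
- Budget → Firm A plays Mid (best of 5, 8, 2); Firm B gets 6.
- Value → Firm A plays Mid (best of 2, 6, 4); Firm B gets 7.
- Plus → Firm A plays Low (best of 7, 4, 4); Firm B gets 3.
- Premium → Firm A plays Mid (best of 2, 5, 1); Firm B gets 3.
Among 6, 7, 3, 3, the best is 7 at Value. Subgame-perfect outcome: (Mid, Value) with payoffs (6, 7).
Under simultaneous play:
Firm A's best replies: Budget→Mid; Value→Mid; Plus→Low; Premium→Mid.
Firm B's best replies: Low→Budget; Mid→Value; High→Value.
Only (Mid, Value) has each player best-responding; Nash payoffs (6, 7).
Sequential outcome (Mid, Value) coincides with the Nash profile (Mid, Value).

yes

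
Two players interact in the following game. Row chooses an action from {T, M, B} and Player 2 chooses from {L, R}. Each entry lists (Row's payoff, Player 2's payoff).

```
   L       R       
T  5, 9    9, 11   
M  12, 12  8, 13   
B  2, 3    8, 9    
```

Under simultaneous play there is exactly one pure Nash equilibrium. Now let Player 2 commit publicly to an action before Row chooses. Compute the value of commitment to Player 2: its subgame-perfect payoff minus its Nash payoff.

Row best-responds to each possible Player 2 move:
- L: Row compares 5, 12, 2 and picks M; Player 2 would get 12.
- R: Row compares 9, 8, 8 and picks T; Player 2 would get 11.
Among 12, 11, the best is 12 at L. Subgame-perfect outcome: (M, L) with payoffs (12, 12).
For the simultaneous game, intersect best replies.
Row's best replies: L→M; R→T.
Player 2's best replies: T→R; M→R; B→R.
Only (T, R) has each player best-responding; Nash payoffs (9, 11).
Player 2's commitment gain: 12 − 11 = 1.

1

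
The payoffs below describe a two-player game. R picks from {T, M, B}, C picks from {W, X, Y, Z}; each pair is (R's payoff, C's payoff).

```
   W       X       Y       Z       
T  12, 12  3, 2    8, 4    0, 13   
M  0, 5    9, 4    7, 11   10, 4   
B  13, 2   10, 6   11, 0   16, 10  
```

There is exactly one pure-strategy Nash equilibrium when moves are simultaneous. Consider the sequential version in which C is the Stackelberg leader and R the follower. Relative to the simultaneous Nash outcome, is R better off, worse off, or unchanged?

Backward induction with C moving first.
- W: BR = B, leader payoff 2.
- X: BR = B, leader payoff 6.
- Y: BR = B, leader payoff 0.
- Z: BR = B, leader payoff 10.
Among 2, 6, 0, 10, the best is 10 at Z. Subgame-perfect outcome: (B, Z) with payoffs (16, 10).
Now find the simultaneous Nash equilibrium.
R's best replies: W→B; X→B; Y→B; Z→B.
C's best replies: T→Z; M→Y; B→Z.
The unique mutual best reply is (B, Z), giving (16, 10).
R earns 16 sequentially versus 16 at the Nash outcome: unchanged.

unchanged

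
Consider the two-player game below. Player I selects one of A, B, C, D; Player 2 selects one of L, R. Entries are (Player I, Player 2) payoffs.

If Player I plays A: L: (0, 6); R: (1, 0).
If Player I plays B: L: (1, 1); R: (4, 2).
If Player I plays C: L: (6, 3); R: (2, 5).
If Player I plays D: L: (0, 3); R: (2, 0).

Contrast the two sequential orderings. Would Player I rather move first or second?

second

If Player I leads: Player 2's best replies are A→L, B→R, C→R, D→L; Player I's induced payoffs 0, 4, 2, 0; outcome (B, R), payoffs (4, 2).
If Player 2 leads: Player I's best replies are L→C, R→B; Player 2's induced payoffs 3, 2; outcome (C, L), payoffs (6, 3).
Player I gets 4 moving first and 6 moving second, so Player I prefers to move second.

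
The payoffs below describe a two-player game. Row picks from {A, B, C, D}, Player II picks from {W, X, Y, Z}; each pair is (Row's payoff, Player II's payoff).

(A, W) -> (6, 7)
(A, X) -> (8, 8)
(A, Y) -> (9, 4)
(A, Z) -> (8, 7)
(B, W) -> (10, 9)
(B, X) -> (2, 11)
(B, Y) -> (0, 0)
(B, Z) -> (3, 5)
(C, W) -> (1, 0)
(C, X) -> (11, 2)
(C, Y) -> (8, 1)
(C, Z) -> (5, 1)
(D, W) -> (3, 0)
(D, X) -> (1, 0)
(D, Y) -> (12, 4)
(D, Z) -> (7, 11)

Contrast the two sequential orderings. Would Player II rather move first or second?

If Row leads: Player II's best replies are A→X, B→X, C→X, D→Z; Row's induced payoffs 8, 2, 11, 7; outcome (C, X), payoffs (11, 2).
If Player II leads: Row's best replies are W→B, X→C, Y→D, Z→A; Player II's induced payoffs 9, 2, 4, 7; outcome (B, W), payoffs (10, 9).
Player II gets 9 moving first and 2 moving second, so Player II prefers to move first.

first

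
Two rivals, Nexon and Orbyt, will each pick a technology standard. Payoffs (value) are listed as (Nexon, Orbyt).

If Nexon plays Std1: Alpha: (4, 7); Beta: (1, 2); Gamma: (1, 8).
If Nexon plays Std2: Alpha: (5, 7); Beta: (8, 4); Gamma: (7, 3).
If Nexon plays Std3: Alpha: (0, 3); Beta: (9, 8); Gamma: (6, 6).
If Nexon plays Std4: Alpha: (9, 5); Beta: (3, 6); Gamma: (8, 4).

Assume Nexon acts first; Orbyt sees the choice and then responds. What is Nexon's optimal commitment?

Std3

Solve by backward induction (Nexon leads).
- Std1: Orbyt compares 7, 2, 8 and picks Gamma; Nexon would get 1.
- Std2: Orbyt compares 7, 4, 3 and picks Alpha; Nexon would get 5.
- Std3: Orbyt compares 3, 8, 6 and picks Beta; Nexon would get 9.
- Std4: Orbyt compares 5, 6, 4 and picks Beta; Nexon would get 3.
Among 1, 5, 9, 3, the best is 9 at Std3. Subgame-perfect outcome: (Std3, Beta) with payoffs (9, 8).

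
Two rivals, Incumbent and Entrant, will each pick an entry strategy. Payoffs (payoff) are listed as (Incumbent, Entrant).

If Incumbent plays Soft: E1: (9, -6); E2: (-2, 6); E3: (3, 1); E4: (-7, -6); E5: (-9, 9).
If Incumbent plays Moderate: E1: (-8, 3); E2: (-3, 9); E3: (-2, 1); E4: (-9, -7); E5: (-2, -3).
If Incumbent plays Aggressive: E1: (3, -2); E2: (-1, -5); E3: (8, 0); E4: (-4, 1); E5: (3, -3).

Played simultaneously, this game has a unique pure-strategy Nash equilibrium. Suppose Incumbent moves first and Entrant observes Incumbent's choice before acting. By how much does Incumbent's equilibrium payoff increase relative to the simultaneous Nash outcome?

1

Solve by backward induction (Incumbent leads).
- Soft → Entrant plays E5 (best of -6, 6, 1, -6, 9); Incumbent gets -9.
- Moderate → Entrant plays E2 (best of 3, 9, 1, -7, -3); Incumbent gets -3.
- Aggressive → Entrant plays E4 (best of -2, -5, 0, 1, -3); Incumbent gets -4.
Among -9, -3, -4, the best is -3 at Moderate. Subgame-perfect outcome: (Moderate, E2) with payoffs (-3, 9).
Under simultaneous play:
Incumbent's best replies: E1→Soft; E2→Aggressive; E3→Aggressive; E4→Aggressive; E5→Aggressive.
Entrant's best replies: Soft→E5; Moderate→E2; Aggressive→E4.
The unique mutual best reply is (Aggressive, E4), giving (-4, 1).
Incumbent's commitment gain: -3 − -4 = 1.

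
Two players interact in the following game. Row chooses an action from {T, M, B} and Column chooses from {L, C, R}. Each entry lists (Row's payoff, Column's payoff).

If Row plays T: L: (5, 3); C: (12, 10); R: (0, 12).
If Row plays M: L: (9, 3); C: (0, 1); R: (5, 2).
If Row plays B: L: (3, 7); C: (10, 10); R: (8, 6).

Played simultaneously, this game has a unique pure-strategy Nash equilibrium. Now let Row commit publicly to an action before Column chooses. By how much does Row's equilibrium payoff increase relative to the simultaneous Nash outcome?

Work backward from Column's decision.
- T → Column plays R (best of 3, 10, 12); Row gets 0.
- M → Column plays L (best of 3, 1, 2); Row gets 9.
- B → Column plays C (best of 7, 10, 6); Row gets 10.
Row's induced payoffs are 0, 9, 10, so Row commits to B. Subgame-perfect outcome: (B, C) with payoffs (10, 10).
Under simultaneous play:
Row's best replies: L→M; C→T; R→B.
Column's best replies: T→R; M→L; B→C.
The unique mutual best reply is (M, L), giving (9, 3).
Row's commitment gain: 10 − 9 = 1.

1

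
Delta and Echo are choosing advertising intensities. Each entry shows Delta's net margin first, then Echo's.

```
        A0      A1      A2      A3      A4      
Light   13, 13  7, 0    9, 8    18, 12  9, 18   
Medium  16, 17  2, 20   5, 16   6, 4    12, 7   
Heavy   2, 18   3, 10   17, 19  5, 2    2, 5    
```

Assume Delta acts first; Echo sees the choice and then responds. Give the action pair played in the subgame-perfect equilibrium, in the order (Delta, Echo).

Backward induction with Delta moving first.
- Light → Echo plays A4 (best of 13, 0, 8, 12, 18); Delta gets 9.
- Medium → Echo plays A1 (best of 17, 20, 16, 4, 7); Delta gets 2.
- Heavy → Echo plays A2 (best of 18, 10, 19, 2, 5); Delta gets 17.
Among 9, 2, 17, the best is 17 at Heavy. Subgame-perfect outcome: (Heavy, A2) with payoffs (17, 19).

(Heavy, A2)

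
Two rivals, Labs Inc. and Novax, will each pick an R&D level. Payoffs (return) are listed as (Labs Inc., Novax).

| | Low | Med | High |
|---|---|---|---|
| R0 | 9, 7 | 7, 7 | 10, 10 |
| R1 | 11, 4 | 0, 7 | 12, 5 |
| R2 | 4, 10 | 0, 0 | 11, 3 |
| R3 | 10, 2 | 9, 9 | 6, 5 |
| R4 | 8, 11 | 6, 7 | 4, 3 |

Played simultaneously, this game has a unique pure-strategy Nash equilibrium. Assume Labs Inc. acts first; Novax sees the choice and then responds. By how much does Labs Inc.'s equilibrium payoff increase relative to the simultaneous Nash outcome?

1

Work backward from Novax's decision.
- R0: Novax compares 7, 7, 10 and picks High; Labs Inc. would get 10.
- R1: Novax compares 4, 7, 5 and picks Med; Labs Inc. would get 0.
- R2: Novax compares 10, 0, 3 and picks Low; Labs Inc. would get 4.
- R3: Novax compares 2, 9, 5 and picks Med; Labs Inc. would get 9.
- R4: Novax compares 11, 7, 3 and picks Low; Labs Inc. would get 8.
Maximizing over 10, 0, 4, 9, 8, Labs Inc. chooses R0. Subgame-perfect outcome: (R0, High) with payoffs (10, 10).
For the simultaneous game, intersect best replies.
Labs Inc.'s best replies: Low→R1; Med→R3; High→R1.
Novax's best replies: R0→High; R1→Med; R2→Low; R3→Med; R4→Low.
The unique mutual best reply is (R3, Med), giving (9, 9).
Labs Inc.'s commitment gain: 10 − 9 = 1.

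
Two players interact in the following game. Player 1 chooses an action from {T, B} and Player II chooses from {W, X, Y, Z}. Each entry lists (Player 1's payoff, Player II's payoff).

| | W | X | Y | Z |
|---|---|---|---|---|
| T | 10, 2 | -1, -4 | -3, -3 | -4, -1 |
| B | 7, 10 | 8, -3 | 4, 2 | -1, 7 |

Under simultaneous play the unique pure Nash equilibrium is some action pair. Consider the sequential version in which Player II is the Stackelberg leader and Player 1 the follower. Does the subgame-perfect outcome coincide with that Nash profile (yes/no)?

Backward induction with Player II moving first.
- W: BR = T, leader payoff 2.
- X: BR = B, leader payoff -3.
- Y: BR = B, leader payoff 2.
- Z: BR = B, leader payoff 7.
Player II's induced payoffs are 2, -3, 2, 7, so Player II commits to Z. Subgame-perfect outcome: (B, Z) with payoffs (-1, 7).
Now find the simultaneous Nash equilibrium.
Player 1's best replies: W→T; X→B; Y→B; Z→B.
Player II's best replies: T→W; B→W.
Only (T, W) has each player best-responding; Nash payoffs (10, 2).
Sequential outcome (B, Z) differs from the Nash profile (T, W).

no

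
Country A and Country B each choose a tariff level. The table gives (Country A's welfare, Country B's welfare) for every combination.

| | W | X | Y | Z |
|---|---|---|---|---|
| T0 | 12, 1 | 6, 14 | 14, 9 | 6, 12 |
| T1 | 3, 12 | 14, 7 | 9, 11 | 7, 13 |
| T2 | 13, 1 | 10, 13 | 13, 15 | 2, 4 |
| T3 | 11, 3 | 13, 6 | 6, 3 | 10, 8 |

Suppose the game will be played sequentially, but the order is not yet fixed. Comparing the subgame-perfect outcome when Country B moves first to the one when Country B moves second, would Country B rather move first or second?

second

If Country A leads: Country B's best replies are T0→X, T1→Z, T2→Y, T3→Z; Country A's induced payoffs 6, 7, 13, 10; outcome (T2, Y), payoffs (13, 15).
If Country B leads: Country A's best replies are W→T2, X→T1, Y→T0, Z→T3; Country B's induced payoffs 1, 7, 9, 8; outcome (T0, Y), payoffs (14, 9).
Country B gets 9 moving first and 15 moving second, so Country B prefers to move second.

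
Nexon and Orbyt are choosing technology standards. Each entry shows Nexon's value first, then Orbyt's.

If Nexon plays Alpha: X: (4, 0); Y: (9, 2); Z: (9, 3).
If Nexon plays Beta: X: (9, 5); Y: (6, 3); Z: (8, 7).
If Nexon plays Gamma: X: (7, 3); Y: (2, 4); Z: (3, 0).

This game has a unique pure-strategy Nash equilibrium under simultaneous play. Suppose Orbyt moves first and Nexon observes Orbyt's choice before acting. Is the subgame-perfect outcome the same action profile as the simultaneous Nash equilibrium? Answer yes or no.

Solve by backward induction (Orbyt leads).
- X: BR = Beta, leader payoff 5.
- Y: BR = Alpha, leader payoff 2.
- Z: BR = Alpha, leader payoff 3.
Among 5, 2, 3, the best is 5 at X. Subgame-perfect outcome: (Beta, X) with payoffs (9, 5).
For the simultaneous game, intersect best replies.
Nexon's best replies: X→Beta; Y→Alpha; Z→Alpha.
Orbyt's best replies: Alpha→Z; Beta→Z; Gamma→Y.
The unique mutual best reply is (Alpha, Z), giving (9, 3).
Sequential outcome (Beta, X) differs from the Nash profile (Alpha, Z).

no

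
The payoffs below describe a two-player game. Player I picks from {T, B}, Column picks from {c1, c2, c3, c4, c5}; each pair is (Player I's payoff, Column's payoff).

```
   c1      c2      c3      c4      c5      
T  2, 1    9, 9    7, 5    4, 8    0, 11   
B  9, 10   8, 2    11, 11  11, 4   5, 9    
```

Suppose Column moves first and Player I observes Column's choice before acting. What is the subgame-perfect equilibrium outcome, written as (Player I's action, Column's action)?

Backward induction with Column moving first.
- c1: BR = B, leader payoff 10.
- c2: BR = T, leader payoff 9.
- c3: BR = B, leader payoff 11.
- c4: BR = B, leader payoff 4.
- c5: BR = B, leader payoff 9.
Among 10, 9, 11, 4, 9, the best is 11 at c3. Subgame-perfect outcome: (B, c3) with payoffs (11, 11).

(B, c3)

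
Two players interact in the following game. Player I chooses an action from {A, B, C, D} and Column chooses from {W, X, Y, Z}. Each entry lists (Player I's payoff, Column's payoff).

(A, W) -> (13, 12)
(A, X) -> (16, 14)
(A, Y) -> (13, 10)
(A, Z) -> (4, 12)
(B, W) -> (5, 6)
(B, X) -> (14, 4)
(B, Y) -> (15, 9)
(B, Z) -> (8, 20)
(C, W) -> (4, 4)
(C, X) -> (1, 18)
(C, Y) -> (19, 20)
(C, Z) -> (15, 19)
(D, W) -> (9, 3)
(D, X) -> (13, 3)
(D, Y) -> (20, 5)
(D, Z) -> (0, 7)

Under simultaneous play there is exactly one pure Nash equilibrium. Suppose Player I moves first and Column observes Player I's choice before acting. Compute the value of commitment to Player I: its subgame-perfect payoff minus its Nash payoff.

3

Work backward from Column's decision.
- A: BR = X, leader payoff 16.
- B: BR = Z, leader payoff 8.
- C: BR = Y, leader payoff 19.
- D: BR = Z, leader payoff 0.
Maximizing over 16, 8, 19, 0, Player I chooses C. Subgame-perfect outcome: (C, Y) with payoffs (19, 20).
For the simultaneous game, intersect best replies.
Player I's best replies: W→A; X→A; Y→D; Z→C.
Column's best replies: A→X; B→Z; C→Y; D→Z.
Only (A, X) has each player best-responding; Nash payoffs (16, 14).
Player I's commitment gain: 19 − 16 = 3.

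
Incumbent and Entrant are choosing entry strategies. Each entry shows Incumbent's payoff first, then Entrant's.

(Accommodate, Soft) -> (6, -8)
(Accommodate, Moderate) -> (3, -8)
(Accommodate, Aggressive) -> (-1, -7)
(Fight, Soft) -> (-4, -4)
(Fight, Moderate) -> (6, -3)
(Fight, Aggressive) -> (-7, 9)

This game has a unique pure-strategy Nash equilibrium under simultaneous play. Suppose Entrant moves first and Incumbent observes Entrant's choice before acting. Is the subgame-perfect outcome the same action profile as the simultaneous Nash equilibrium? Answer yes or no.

Work backward from Incumbent's decision.
- Soft: Incumbent compares 6, -4 and picks Accommodate; Entrant would get -8.
- Moderate: Incumbent compares 3, 6 and picks Fight; Entrant would get -3.
- Aggressive: Incumbent compares -1, -7 and picks Accommodate; Entrant would get -7.
Among -8, -3, -7, the best is -3 at Moderate. Subgame-perfect outcome: (Fight, Moderate) with payoffs (6, -3).
Now find the simultaneous Nash equilibrium.
Incumbent's best replies: Soft→Accommodate; Moderate→Fight; Aggressive→Accommodate.
Entrant's best replies: Accommodate→Aggressive; Fight→Aggressive.
The unique mutual best reply is (Accommodate, Aggressive), giving (-1, -7).
Sequential outcome (Fight, Moderate) differs from the Nash profile (Accommodate, Aggressive).

no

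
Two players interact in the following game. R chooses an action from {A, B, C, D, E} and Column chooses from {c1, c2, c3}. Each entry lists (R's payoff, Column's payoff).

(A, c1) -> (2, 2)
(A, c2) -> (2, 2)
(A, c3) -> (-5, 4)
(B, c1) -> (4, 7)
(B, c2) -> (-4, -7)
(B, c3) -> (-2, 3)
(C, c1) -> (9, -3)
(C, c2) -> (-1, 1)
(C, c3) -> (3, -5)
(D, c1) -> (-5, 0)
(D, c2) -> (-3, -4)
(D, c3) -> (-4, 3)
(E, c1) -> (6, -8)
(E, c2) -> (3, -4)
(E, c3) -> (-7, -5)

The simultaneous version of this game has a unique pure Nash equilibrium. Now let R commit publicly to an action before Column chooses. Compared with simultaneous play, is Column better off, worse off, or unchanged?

better off

Column best-responds to each possible R move:
- A: Column compares 2, 2, 4 and picks c3; R would get -5.
- B: Column compares 7, -7, 3 and picks c1; R would get 4.
- C: Column compares -3, 1, -5 and picks c2; R would get -1.
- D: Column compares 0, -4, 3 and picks c3; R would get -4.
- E: Column compares -8, -4, -5 and picks c2; R would get 3.
R's induced payoffs are -5, 4, -1, -4, 3, so R commits to B. Subgame-perfect outcome: (B, c1) with payoffs (4, 7).
Under simultaneous play:
R's best replies: c1→C; c2→E; c3→C.
Column's best replies: A→c3; B→c1; C→c2; D→c3; E→c2.
Only (E, c2) has each player best-responding; Nash payoffs (3, -4).
Column earns 7 sequentially versus -4 at the Nash outcome: better off.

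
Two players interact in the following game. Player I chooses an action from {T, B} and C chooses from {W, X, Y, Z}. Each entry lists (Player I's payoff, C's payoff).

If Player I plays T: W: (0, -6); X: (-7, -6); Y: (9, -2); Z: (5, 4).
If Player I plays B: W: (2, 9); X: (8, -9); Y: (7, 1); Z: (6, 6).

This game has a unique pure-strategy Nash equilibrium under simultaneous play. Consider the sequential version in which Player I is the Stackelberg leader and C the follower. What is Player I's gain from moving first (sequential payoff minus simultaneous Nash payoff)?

Work backward from C's decision.
- T: C compares -6, -6, -2, 4 and picks Z; Player I would get 5.
- B: C compares 9, -9, 1, 6 and picks W; Player I would get 2.
Among 5, 2, the best is 5 at T. Subgame-perfect outcome: (T, Z) with payoffs (5, 4).
Now find the simultaneous Nash equilibrium.
Player I's best replies: W→B; X→B; Y→T; Z→B.
C's best replies: T→Z; B→W.
Only (B, W) has each player best-responding; Nash payoffs (2, 9).
Player I's commitment gain: 5 − 2 = 3.

3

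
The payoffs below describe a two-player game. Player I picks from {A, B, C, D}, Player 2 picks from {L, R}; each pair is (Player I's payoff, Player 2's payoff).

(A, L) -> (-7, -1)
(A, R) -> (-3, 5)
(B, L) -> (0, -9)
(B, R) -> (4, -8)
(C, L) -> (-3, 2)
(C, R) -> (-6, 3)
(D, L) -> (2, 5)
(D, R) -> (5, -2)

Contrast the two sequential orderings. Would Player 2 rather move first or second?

If Player I leads: Player 2's best replies are A→R, B→R, C→R, D→L; Player I's induced payoffs -3, 4, -6, 2; outcome (B, R), payoffs (4, -8).
If Player 2 leads: Player I's best replies are L→D, R→D; Player 2's induced payoffs 5, -2; outcome (D, L), payoffs (2, 5).
Player 2 gets 5 moving first and -8 moving second, so Player 2 prefers to move first.

first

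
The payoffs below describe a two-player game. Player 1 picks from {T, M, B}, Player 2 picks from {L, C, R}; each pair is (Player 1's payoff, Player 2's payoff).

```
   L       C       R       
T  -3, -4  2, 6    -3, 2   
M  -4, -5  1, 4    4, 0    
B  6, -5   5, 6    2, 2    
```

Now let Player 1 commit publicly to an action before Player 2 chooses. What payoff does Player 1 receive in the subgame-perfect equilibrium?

Player 2 best-responds to each possible Player 1 move:
- T → Player 2 plays C (best of -4, 6, 2); Player 1 gets 2.
- M → Player 2 plays C (best of -5, 4, 0); Player 1 gets 1.
- B → Player 2 plays C (best of -5, 6, 2); Player 1 gets 5.
Among 2, 1, 5, the best is 5 at B. Subgame-perfect outcome: (B, C) with payoffs (5, 6).

5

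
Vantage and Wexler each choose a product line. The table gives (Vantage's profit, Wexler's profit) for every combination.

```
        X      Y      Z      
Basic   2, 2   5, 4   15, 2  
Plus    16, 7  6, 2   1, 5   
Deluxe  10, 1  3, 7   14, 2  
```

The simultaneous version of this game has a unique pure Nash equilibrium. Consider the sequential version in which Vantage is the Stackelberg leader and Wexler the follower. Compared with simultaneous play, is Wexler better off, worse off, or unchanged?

Backward induction with Vantage moving first.
- Basic: Wexler compares 2, 4, 2 and picks Y; Vantage would get 5.
- Plus: Wexler compares 7, 2, 5 and picks X; Vantage would get 16.
- Deluxe: Wexler compares 1, 7, 2 and picks Y; Vantage would get 3.
Maximizing over 5, 16, 3, Vantage chooses Plus. Subgame-perfect outcome: (Plus, X) with payoffs (16, 7).
Under simultaneous play:
Vantage's best replies: X→Plus; Y→Plus; Z→Basic.
Wexler's best replies: Basic→Y; Plus→X; Deluxe→Y.
Only (Plus, X) has each player best-responding; Nash payoffs (16, 7).
Wexler earns 7 sequentially versus 7 at the Nash outcome: unchanged.

unchanged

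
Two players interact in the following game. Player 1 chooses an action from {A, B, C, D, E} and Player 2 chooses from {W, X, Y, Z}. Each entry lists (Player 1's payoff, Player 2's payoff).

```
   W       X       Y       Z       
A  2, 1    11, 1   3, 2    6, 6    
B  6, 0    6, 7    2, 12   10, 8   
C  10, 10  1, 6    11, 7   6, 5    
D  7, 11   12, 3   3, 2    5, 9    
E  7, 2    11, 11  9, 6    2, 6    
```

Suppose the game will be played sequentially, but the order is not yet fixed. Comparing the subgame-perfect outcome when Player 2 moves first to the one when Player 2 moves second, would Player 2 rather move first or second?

second

If Player 1 leads: Player 2's best replies are A→Z, B→Y, C→W, D→W, E→X; Player 1's induced payoffs 6, 2, 10, 7, 11; outcome (E, X), payoffs (11, 11).
If Player 2 leads: Player 1's best replies are W→C, X→D, Y→C, Z→B; Player 2's induced payoffs 10, 3, 7, 8; outcome (C, W), payoffs (10, 10).
Player 2 gets 10 moving first and 11 moving second, so Player 2 prefers to move second.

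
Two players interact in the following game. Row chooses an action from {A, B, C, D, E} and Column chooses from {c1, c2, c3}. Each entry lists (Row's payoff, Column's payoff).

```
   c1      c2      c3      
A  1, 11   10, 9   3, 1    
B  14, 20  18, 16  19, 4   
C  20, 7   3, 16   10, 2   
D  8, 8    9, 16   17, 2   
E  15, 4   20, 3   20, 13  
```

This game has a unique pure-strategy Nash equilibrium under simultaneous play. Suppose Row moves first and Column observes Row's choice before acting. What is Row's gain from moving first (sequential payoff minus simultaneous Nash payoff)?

Solve by backward induction (Row leads).
- A → Column plays c1 (best of 11, 9, 1); Row gets 1.
- B → Column plays c1 (best of 20, 16, 4); Row gets 14.
- C → Column plays c2 (best of 7, 16, 2); Row gets 3.
- D → Column plays c2 (best of 8, 16, 2); Row gets 9.
- E → Column plays c3 (best of 4, 3, 13); Row gets 20.
Maximizing over 1, 14, 3, 9, 20, Row chooses E. Subgame-perfect outcome: (E, c3) with payoffs (20, 13).
Now find the simultaneous Nash equilibrium.
Row's best replies: c1→C; c2→E; c3→E.
Column's best replies: A→c1; B→c1; C→c2; D→c2; E→c3.
Only (E, c3) has each player best-responding; Nash payoffs (20, 13).
Row's commitment gain: 20 − 20 = 0.

0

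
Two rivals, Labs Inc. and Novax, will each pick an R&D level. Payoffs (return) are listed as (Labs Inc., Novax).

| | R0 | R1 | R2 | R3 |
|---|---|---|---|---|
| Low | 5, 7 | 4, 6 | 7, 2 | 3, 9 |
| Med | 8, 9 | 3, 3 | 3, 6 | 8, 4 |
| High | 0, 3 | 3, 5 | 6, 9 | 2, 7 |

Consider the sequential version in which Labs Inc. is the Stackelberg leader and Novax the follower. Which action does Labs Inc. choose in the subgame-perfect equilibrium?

Work backward from Novax's decision.
- Low → Novax plays R3 (best of 7, 6, 2, 9); Labs Inc. gets 3.
- Med → Novax plays R0 (best of 9, 3, 6, 4); Labs Inc. gets 8.
- High → Novax plays R2 (best of 3, 5, 9, 7); Labs Inc. gets 6.
Labs Inc.'s induced payoffs are 3, 8, 6, so Labs Inc. commits to Med. Subgame-perfect outcome: (Med, R0) with payoffs (8, 9).

Med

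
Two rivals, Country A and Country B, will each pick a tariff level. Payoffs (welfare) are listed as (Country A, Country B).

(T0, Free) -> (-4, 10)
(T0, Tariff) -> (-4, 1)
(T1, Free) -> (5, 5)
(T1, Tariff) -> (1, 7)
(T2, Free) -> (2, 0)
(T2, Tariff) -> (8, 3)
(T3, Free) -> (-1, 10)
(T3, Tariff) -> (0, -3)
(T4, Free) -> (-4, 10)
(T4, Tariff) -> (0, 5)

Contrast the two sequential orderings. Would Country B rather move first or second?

first

If Country A leads: Country B's best replies are T0→Free, T1→Tariff, T2→Tariff, T3→Free, T4→Free; Country A's induced payoffs -4, 1, 8, -1, -4; outcome (T2, Tariff), payoffs (8, 3).
If Country B leads: Country A's best replies are Free→T1, Tariff→T2; Country B's induced payoffs 5, 3; outcome (T1, Free), payoffs (5, 5).
Country B gets 5 moving first and 3 moving second, so Country B prefers to move first.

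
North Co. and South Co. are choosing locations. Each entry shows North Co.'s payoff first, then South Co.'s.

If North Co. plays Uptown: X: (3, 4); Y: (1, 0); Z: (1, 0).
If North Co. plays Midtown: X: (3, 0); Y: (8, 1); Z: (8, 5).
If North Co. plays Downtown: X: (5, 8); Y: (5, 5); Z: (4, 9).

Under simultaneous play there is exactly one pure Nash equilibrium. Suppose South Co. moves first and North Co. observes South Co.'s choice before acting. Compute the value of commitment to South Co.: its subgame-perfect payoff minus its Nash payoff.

Backward induction with South Co. moving first.
- X: BR = Downtown, leader payoff 8.
- Y: BR = Midtown, leader payoff 1.
- Z: BR = Midtown, leader payoff 5.
South Co.'s induced payoffs are 8, 1, 5, so South Co. commits to X. Subgame-perfect outcome: (Downtown, X) with payoffs (5, 8).
Under simultaneous play:
North Co.'s best replies: X→Downtown; Y→Midtown; Z→Midtown.
South Co.'s best replies: Uptown→X; Midtown→Z; Downtown→Z.
The unique mutual best reply is (Midtown, Z), giving (8, 5).
South Co.'s commitment gain: 8 − 5 = 3.

3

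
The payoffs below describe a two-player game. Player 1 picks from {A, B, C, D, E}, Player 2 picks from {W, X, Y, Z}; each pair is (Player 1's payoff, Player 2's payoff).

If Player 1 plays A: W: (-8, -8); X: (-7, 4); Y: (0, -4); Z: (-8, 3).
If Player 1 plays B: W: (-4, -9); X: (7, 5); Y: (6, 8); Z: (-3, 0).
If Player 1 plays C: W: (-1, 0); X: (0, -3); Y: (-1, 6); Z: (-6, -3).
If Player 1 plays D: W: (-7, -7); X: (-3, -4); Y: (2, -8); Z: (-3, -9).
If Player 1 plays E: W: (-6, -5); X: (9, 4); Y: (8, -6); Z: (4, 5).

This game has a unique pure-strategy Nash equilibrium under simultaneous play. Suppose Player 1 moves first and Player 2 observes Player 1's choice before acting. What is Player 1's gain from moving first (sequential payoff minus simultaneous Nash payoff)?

Work backward from Player 2's decision.
- A: Player 2 compares -8, 4, -4, 3 and picks X; Player 1 would get -7.
- B: Player 2 compares -9, 5, 8, 0 and picks Y; Player 1 would get 6.
- C: Player 2 compares 0, -3, 6, -3 and picks Y; Player 1 would get -1.
- D: Player 2 compares -7, -4, -8, -9 and picks X; Player 1 would get -3.
- E: Player 2 compares -5, 4, -6, 5 and picks Z; Player 1 would get 4.
Maximizing over -7, 6, -1, -3, 4, Player 1 chooses B. Subgame-perfect outcome: (B, Y) with payoffs (6, 8).
For the simultaneous game, intersect best replies.
Player 1's best replies: W→C; X→E; Y→E; Z→E.
Player 2's best replies: A→X; B→Y; C→Y; D→X; E→Z.
Only (E, Z) has each player best-responding; Nash payoffs (4, 5).
Player 1's commitment gain: 6 − 4 = 2.

2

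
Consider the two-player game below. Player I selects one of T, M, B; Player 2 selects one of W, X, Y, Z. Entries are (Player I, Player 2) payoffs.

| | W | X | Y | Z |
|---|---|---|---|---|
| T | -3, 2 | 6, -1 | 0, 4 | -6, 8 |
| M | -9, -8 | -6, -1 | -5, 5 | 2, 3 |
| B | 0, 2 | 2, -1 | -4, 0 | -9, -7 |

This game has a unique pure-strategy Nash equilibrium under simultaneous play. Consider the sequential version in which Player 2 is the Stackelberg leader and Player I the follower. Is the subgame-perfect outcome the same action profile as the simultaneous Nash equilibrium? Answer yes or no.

no

Solve by backward induction (Player 2 leads).
- W → Player I plays B (best of -3, -9, 0); Player 2 gets 2.
- X → Player I plays T (best of 6, -6, 2); Player 2 gets -1.
- Y → Player I plays T (best of 0, -5, -4); Player 2 gets 4.
- Z → Player I plays M (best of -6, 2, -9); Player 2 gets 3.
Player 2's induced payoffs are 2, -1, 4, 3, so Player 2 commits to Y. Subgame-perfect outcome: (T, Y) with payoffs (0, 4).
Under simultaneous play:
Player I's best replies: W→B; X→T; Y→T; Z→M.
Player 2's best replies: T→Z; M→Y; B→W.
Only (B, W) has each player best-responding; Nash payoffs (0, 2).
Sequential outcome (T, Y) differs from the Nash profile (B, W).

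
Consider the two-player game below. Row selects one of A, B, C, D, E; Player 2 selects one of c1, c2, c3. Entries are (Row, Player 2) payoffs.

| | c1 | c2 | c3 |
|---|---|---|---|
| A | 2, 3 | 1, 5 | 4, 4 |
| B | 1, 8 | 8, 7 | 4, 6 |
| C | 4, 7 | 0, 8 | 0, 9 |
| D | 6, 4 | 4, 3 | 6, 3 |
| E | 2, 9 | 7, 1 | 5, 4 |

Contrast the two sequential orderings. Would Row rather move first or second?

If Row leads: Player 2's best replies are A→c2, B→c1, C→c3, D→c1, E→c1; Row's induced payoffs 1, 1, 0, 6, 2; outcome (D, c1), payoffs (6, 4).
If Player 2 leads: Row's best replies are c1→D, c2→B, c3→D; Player 2's induced payoffs 4, 7, 3; outcome (B, c2), payoffs (8, 7).
Row gets 6 moving first and 8 moving second, so Row prefers to move second.

second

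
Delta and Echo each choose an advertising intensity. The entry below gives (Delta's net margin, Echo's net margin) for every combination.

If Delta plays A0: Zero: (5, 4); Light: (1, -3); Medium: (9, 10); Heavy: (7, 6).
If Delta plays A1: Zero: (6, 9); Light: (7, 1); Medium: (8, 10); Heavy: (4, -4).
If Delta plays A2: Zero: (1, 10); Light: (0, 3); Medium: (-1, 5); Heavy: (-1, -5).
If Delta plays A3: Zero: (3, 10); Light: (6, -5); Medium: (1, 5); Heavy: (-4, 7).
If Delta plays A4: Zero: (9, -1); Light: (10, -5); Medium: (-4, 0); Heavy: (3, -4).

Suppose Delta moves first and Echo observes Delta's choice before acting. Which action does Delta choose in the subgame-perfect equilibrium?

A0

Backward induction with Delta moving first.
- A0: BR = Medium, leader payoff 9.
- A1: BR = Medium, leader payoff 8.
- A2: BR = Zero, leader payoff 1.
- A3: BR = Zero, leader payoff 3.
- A4: BR = Medium, leader payoff -4.
Among 9, 8, 1, 3, -4, the best is 9 at A0. Subgame-perfect outcome: (A0, Medium) with payoffs (9, 10).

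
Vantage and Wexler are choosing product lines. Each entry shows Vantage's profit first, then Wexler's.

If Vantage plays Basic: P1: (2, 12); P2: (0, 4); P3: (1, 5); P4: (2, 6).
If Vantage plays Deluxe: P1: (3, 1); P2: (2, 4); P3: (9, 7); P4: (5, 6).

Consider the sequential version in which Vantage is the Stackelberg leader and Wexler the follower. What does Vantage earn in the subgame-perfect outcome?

9

Wexler best-responds to each possible Vantage move:
- Basic → Wexler plays P1 (best of 12, 4, 5, 6); Vantage gets 2.
- Deluxe → Wexler plays P3 (best of 1, 4, 7, 6); Vantage gets 9.
Maximizing over 2, 9, Vantage chooses Deluxe. Subgame-perfect outcome: (Deluxe, P3) with payoffs (9, 7).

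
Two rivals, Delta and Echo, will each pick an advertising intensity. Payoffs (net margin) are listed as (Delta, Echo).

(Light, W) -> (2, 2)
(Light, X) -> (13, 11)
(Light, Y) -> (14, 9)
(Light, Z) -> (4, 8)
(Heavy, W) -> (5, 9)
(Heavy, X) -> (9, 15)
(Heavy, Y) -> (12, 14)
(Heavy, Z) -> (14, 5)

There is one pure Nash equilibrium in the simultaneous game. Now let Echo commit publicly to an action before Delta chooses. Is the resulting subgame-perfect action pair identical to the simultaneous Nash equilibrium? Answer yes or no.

Work backward from Delta's decision.
- W: BR = Heavy, leader payoff 9.
- X: BR = Light, leader payoff 11.
- Y: BR = Light, leader payoff 9.
- Z: BR = Heavy, leader payoff 5.
Among 9, 11, 9, 5, the best is 11 at X. Subgame-perfect outcome: (Light, X) with payoffs (13, 11).
Under simultaneous play:
Delta's best replies: W→Heavy; X→Light; Y→Light; Z→Heavy.
Echo's best replies: Light→X; Heavy→X.
Only (Light, X) has each player best-responding; Nash payoffs (13, 11).
Sequential outcome (Light, X) coincides with the Nash profile (Light, X).

yes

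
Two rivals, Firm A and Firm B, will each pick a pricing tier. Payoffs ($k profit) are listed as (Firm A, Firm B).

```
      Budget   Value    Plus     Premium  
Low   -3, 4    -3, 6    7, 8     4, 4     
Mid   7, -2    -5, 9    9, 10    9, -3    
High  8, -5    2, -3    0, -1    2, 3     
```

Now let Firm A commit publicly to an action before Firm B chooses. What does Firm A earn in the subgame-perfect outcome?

9

Work backward from Firm B's decision.
- Low → Firm B plays Plus (best of 4, 6, 8, 4); Firm A gets 7.
- Mid → Firm B plays Plus (best of -2, 9, 10, -3); Firm A gets 9.
- High → Firm B plays Premium (best of -5, -3, -1, 3); Firm A gets 2.
Among 7, 9, 2, the best is 9 at Mid. Subgame-perfect outcome: (Mid, Plus) with payoffs (9, 10).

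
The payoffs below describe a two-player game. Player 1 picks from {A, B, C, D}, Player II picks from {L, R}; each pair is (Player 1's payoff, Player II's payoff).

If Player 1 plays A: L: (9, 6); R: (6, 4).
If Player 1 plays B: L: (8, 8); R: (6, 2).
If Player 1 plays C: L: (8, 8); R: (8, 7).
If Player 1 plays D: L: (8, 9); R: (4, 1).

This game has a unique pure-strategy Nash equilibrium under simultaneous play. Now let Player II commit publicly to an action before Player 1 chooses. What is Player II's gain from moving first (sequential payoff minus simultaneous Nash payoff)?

Backward induction with Player II moving first.
- L → Player 1 plays A (best of 9, 8, 8, 8); Player II gets 6.
- R → Player 1 plays C (best of 6, 6, 8, 4); Player II gets 7.
Player II's induced payoffs are 6, 7, so Player II commits to R. Subgame-perfect outcome: (C, R) with payoffs (8, 7).
Now find the simultaneous Nash equilibrium.
Player 1's best replies: L→A; R→C.
Player II's best replies: A→L; B→L; C→L; D→L.
The unique mutual best reply is (A, L), giving (9, 6).
Player II's commitment gain: 7 − 6 = 1.

1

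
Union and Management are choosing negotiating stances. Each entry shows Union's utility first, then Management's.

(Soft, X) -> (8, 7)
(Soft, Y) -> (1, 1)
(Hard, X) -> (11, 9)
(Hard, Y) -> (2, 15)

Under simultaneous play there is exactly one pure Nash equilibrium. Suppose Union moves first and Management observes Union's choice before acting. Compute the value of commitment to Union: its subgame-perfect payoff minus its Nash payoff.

Backward induction with Union moving first.
- Soft → Management plays X (best of 7, 1); Union gets 8.
- Hard → Management plays Y (best of 9, 15); Union gets 2.
Among 8, 2, the best is 8 at Soft. Subgame-perfect outcome: (Soft, X) with payoffs (8, 7).
Now find the simultaneous Nash equilibrium.
Union's best replies: X→Hard; Y→Hard.
Management's best replies: Soft→X; Hard→Y.
The unique mutual best reply is (Hard, Y), giving (2, 15).
Union's commitment gain: 8 − 2 = 6.

6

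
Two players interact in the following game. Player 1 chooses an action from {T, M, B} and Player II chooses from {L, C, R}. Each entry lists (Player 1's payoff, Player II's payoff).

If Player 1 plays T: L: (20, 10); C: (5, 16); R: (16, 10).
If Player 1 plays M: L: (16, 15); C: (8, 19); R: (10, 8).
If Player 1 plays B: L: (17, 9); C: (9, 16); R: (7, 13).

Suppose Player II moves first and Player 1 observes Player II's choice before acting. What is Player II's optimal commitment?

C

Work backward from Player 1's decision.
- L: Player 1 compares 20, 16, 17 and picks T; Player II would get 10.
- C: Player 1 compares 5, 8, 9 and picks B; Player II would get 16.
- R: Player 1 compares 16, 10, 7 and picks T; Player II would get 10.
Among 10, 16, 10, the best is 16 at C. Subgame-perfect outcome: (B, C) with payoffs (9, 16).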